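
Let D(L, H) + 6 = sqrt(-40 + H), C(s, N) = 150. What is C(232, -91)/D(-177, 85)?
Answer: 100 + 50*sqrt(5) ≈ 211.80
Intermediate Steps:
D(L, H) = -6 + sqrt(-40 + H)
C(232, -91)/D(-177, 85) = 150/(-6 + sqrt(-40 + 85)) = 150/(-6 + sqrt(45)) = 150/(-6 + 3*sqrt(5))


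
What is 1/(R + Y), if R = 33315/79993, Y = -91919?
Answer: -79993/7352843252 ≈ -1.0879e-5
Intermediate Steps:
R = 33315/79993 (R = 33315*(1/79993) = 33315/79993 ≈ 0.41647)
1/(R + Y) = 1/(33315/79993 - 91919) = 1/(-7352843252/79993) = -79993/7352843252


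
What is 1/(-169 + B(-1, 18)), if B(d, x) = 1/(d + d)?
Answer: -2/339 ≈ -0.0058997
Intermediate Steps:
B(d, x) = 1/(2*d)
1/(-169 + B(-1, 18)) = 1/(-169 + (½)/(-1)) = 1/(-169 + (½)*(-1)) = 1/(-169 - ½) = 1/(-339/2) = -2/339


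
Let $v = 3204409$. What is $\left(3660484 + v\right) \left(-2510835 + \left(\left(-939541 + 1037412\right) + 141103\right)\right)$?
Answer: $-15596082675873$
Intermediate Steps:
$\left(3660484 + v\right) \left(-2510835 + \left(\left(-939541 + 1037412\right) + 141103\right)\right) = \left(3660484 + 3204409\right) \left(-2510835 + \left(\left(-939541 + 1037412\right) + 141103\right)\right) = 6864893 \left(-2510835 + \left(97871 + 141103\right)\right) = 6864893 \left(-2510835 + 238974\right) = 6864893 \left(-2271861\right) = -15596082675873$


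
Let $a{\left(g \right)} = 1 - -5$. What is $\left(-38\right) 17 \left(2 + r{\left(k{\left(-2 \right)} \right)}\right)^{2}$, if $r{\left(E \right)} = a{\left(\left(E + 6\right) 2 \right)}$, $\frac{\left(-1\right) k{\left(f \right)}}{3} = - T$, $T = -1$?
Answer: $-41344$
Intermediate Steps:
$k{\left(f \right)} = -3$ ($k{\left(f \right)} = - 3 \left(\left(-1\right) \left(-1\right)\right) = \left(-3\right) 1 = -3$)
$a{\left(g \right)} = 6$ ($a{\left(g \right)} = 1 + 5 = 6$)
$r{\left(E \right)} = 6$
$\left(-38\right) 17 \left(2 + r{\left(k{\left(-2 \right)} \right)}\right)^{2} = \left(-38\right) 17 \left(2 + 6\right)^{2} = - 646 \cdot 8^{2} = \left(-646\right) 64 = -41344$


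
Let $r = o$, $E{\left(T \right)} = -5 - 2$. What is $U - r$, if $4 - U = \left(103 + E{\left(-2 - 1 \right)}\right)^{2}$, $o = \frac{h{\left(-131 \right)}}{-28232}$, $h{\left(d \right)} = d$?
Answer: $- \frac{260073315}{28232} \approx -9212.0$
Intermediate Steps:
$E{\left(T \right)} = -7$
$o = \frac{131}{28232}$ ($o = - \frac{131}{-28232} = \left(-131\right) \left(- \frac{1}{28232}\right) = \frac{131}{28232} \approx 0.0046401$)
$r = \frac{131}{28232} \approx 0.0046401$
$U = -9212$ ($U = 4 - \left(103 - 7\right)^{2} = 4 - 96^{2} = 4 - 9216 = -9212$)
$U - r = -9212 - \frac{131}{28232} = - \frac{260073315}{28232}$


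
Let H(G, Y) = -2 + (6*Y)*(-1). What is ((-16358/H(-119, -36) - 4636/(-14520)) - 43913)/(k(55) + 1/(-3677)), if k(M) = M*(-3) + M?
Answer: 62824538397899/157100581110 ≈ 399.90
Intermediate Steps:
H(G, Y) = -2 - 6*Y
k(M) = -2*M (k(M) = -3*M + M = -2*M)
((-16358/H(-119, -36) - 4636/(-14520)) - 43913)/(k(55) + 1/(-3677)) = ((-16358/(-2 - 6*(-36)) - 4636/(-14520)) - 43913)/(-2*55 + 1/(-3677)) = ((-16358/(-2 + 216) - 4636*(-1/14520)) - 43913)/(-110 - 1/3677) = ((-16358/214 + 1159/3630) - 43913)/(-404471/3677) = ((-16358*1/214 + 1159/3630) - 43913)*(-3677/404471) = ((-8179/107 + 1159/3630) - 43913)*(-3677/404471) = (-29565757/388410 - 43913)*(-3677/404471) = -17085814087/388410*(-3677/404471) = 62824538397899/157100581110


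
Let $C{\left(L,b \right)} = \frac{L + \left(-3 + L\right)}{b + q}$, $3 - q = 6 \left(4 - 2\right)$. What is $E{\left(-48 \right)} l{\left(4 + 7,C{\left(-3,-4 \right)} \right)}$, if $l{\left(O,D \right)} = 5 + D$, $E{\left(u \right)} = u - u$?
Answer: $0$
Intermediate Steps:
$q = -9$ ($q = 3 - 6 \left(4 - 2\right) = 3 - 6 \cdot 2 = 3 - 12 = -9$)
$E{\left(u \right)} = 0$
$C{\left(L,b \right)} = \frac{-3 + 2 L}{-9 + b}$ ($C{\left(L,b \right)} = \frac{L + \left(-3 + L\right)}{b - 9} = \frac{-3 + 2 L}{-9 + b}$)
$E{\left(-48 \right)} l{\left(4 + 7,C{\left(-3,-4 \right)} \right)} = 0 \left(5 + \frac{-3 + 2 \left(-3\right)}{-9 - 4}\right) = 0 \left(5 + \frac{-3 - 6}{-13}\right) = 0 \left(5 - - \frac{9}{13}\right) = 0 \left(5 + \frac{9}{13}\right) = 0 \cdot \frac{74}{13} = 0$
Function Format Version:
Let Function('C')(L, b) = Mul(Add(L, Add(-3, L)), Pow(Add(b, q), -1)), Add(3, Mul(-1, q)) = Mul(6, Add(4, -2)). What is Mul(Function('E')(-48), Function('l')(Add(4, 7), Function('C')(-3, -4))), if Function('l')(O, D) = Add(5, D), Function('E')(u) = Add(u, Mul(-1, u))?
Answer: 0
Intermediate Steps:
q = -9 (q = Add(3, Mul(-1, Mul(6, Add(4, -2)))) = Add(3, Mul(-1, Mul(6, 2))) = Add(3, Mul(-1, 12)) = Add(3, -12) = -9)
Function('E')(u) = 0
Function('C')(L, b) = Mul(Pow(Add(-9, b), -1), Add(-3, Mul(2, L))) (Function('C')(L, b) = Mul(Add(L, Add(-3, L)), Pow(Add(b, -9), -1)) = Mul(Add(-3, Mul(2, L)), Pow(Add(-9, b), -1)) = Mul(Pow(Add(-9, b), -1), Add(-3, Mul(2, L))))
Mul(Function('E')(-48), Function('l')(Add(4, 7), Function('C')(-3, -4))) = Mul(0, Add(5, Mul(Pow(Add(-9, -4), -1), Add(-3, Mul(2, -3))))) = Mul(0, Add(5, Mul(Pow(-13, -1), Add(-3, -6)))) = Mul(0, Add(5, Mul(Rational(-1, 13), -9))) = Mul(0, Add(5, Rational(9, 13))) = Mul(0, Rational(74, 13)) = 0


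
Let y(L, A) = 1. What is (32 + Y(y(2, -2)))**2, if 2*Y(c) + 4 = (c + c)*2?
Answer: 1024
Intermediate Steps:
Y(c) = -2 + 2*c (Y(c) = -2 + ((c + c)*2)/2 = -2 + ((2*c)*2)/2 = -2 + (4*c)/2 = -2 + 2*c)
(32 + Y(y(2, -2)))**2 = (32 + (-2 + 2*1))**2 = (32 + (-2 + 2))**2 = (32 + 0)**2 = 32**2 = 1024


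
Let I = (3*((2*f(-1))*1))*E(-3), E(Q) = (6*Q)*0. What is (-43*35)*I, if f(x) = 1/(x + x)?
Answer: 0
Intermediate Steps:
E(Q) = 0
f(x) = 1/(2*x)
I = 0 (I = (3*((2*((½)/(-1)))*1))*0 = (3*((2*((½)*(-1)))*1))*0 = (3*((2*(-½))*1))*0 = (3*(-1*1))*0 = (3*(-1))*0 = -3*0 = 0)
(-43*35)*I = -43*35*0 = -1505*0 = 0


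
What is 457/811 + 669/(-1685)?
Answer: 227486/1366535 ≈ 0.16647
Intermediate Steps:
457/811 + 669/(-1685) = 457*(1/811) + 669*(-1/1685) = 457/811 - 669/1685 = 227486/1366535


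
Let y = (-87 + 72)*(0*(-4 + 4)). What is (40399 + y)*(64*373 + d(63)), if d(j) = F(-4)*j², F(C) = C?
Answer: 323030404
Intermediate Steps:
y = 0 (y = -0*0 = -15*0 = 0)
d(j) = -4*j²
(40399 + y)*(64*373 + d(63)) = (40399 + 0)*(64*373 - 4*63²) = 40399*(23872 - 4*3969) = 40399*(23872 - 15876) = 40399*7996 = 323030404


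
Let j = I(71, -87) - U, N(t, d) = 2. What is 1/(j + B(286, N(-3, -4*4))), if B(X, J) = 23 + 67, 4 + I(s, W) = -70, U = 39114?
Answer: -1/39098 ≈ -2.5577e-5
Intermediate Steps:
I(s, W) = -74 (I(s, W) = -4 - 70 = -74)
j = -39188 (j = -74 - 1*39114 = -74 - 39114 = -39188)
B(X, J) = 90
1/(j + B(286, N(-3, -4*4))) = 1/(-39188 + 90) = 1/(-39098) = -1/39098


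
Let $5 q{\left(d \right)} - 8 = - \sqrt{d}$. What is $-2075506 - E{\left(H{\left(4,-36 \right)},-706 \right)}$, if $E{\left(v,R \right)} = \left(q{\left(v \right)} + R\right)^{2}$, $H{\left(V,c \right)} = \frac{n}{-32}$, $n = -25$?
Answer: $- \frac{2057348313}{800} - \frac{1761 \sqrt{2}}{10} \approx -2.5719 \cdot 10^{6}$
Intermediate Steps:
$H{\left(V,c \right)} = \frac{25}{32}$ ($H{\left(V,c \right)} = - \frac{25}{-32} = \left(-25\right) \left(- \frac{1}{32}\right) = \frac{25}{32}$)
$q{\left(d \right)} = \frac{8}{5} - \frac{\sqrt{d}}{5}$ ($q{\left(d \right)} = \frac{8}{5} + \frac{\left(-1\right) \sqrt{d}}{5} = \frac{8}{5} - \frac{\sqrt{d}}{5}$)
$E{\left(v,R \right)} = \left(\frac{8}{5} + R - \frac{\sqrt{v}}{5}\right)^{2}$ ($E{\left(v,R \right)} = \left(\left(\frac{8}{5} - \frac{\sqrt{v}}{5}\right) + R\right)^{2} = \left(\frac{8}{5} + R - \frac{\sqrt{v}}{5}\right)^{2}$)
$-2075506 - E{\left(H{\left(4,-36 \right)},-706 \right)} = -2075506 - \frac{\left(8 - \sqrt{\frac{25}{32}} + 5 \left(-706\right)\right)^{2}}{25} = -2075506 - \frac{\left(8 - \frac{5 \sqrt{2}}{8} - 3530\right)^{2}}{25} = -2075506 - \frac{\left(-3522 - \frac{5 \sqrt{2}}{8}\right)^{2}}{25}$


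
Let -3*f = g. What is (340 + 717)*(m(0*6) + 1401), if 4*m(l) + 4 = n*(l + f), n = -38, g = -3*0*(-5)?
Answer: 1479800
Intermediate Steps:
g = 0 (g = 0*(-5) = 0)
f = 0 (f = -1/3*0 = 0)
m(l) = -1 - 19*l/2 (m(l) = -1 + (-38*(l + 0))/4 = -1 + (-38*l)/4 = -1 - 19*l/2)
(340 + 717)*(m(0*6) + 1401) = (340 + 717)*((-1 - 0*6) + 1401) = 1057*((-1 - 19/2*0) + 1401) = 1057*((-1 + 0) + 1401) = 1057*(-1 + 1401) = 1057*1400 = 1479800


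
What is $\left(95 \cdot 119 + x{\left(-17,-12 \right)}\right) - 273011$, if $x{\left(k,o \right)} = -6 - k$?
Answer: $-261695$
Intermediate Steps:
$\left(95 \cdot 119 + x{\left(-17,-12 \right)}\right) - 273011 = \left(95 \cdot 119 - -11\right) - 273011 = \left(11305 + \left(-6 + 17\right)\right) - 273011 = \left(11305 + 11\right) - 273011 = 11316 - 273011 = -261695$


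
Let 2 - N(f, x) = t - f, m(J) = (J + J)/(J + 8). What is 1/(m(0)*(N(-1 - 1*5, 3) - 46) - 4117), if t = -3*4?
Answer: -1/4117 ≈ -0.00024290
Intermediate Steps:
t = -12
m(J) = 2*J/(8 + J) (m(J) = (2*J)/(8 + J) = 2*J/(8 + J))
N(f, x) = 14 + f (N(f, x) = 2 - (-12 - f) = 2 + (12 + f) = 14 + f)
1/(m(0)*(N(-1 - 1*5, 3) - 46) - 4117) = 1/((2*0/(8 + 0))*((14 + (-1 - 1*5)) - 46) - 4117) = 1/((2*0/8)*((14 + (-1 - 5)) - 46) - 4117) = 1/((2*0*(⅛))*((14 - 6) - 46) - 4117) = 1/(0*(8 - 46) - 4117) = 1/(0*(-38) - 4117) = 1/(0 - 4117) = 1/(-4117) = -1/4117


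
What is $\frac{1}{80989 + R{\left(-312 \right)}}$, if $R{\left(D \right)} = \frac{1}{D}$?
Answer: $\frac{312}{25268567} \approx 1.2347 \cdot 10^{-5}$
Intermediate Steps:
$\frac{1}{80989 + R{\left(-312 \right)}} = \frac{1}{80989 + \frac{1}{-312}} = \frac{1}{80989 - \frac{1}{312}} = \frac{1}{\frac{25268567}{312}} = \frac{312}{25268567}$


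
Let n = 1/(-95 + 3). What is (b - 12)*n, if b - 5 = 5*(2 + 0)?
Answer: -3/92 ≈ -0.032609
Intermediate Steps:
b = 15 (b = 5 + 5*(2 + 0) = 5 + 5*2 = 5 + 10 = 15)
n = -1/92 (n = 1/(-92) = -1/92 ≈ -0.010870)
(b - 12)*n = (15 - 12)*(-1/92) = 3*(-1/92) = -3/92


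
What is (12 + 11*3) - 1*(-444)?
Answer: 489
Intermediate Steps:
(12 + 11*3) - 1*(-444) = (12 + 33) + 444 = 45 + 444 = 489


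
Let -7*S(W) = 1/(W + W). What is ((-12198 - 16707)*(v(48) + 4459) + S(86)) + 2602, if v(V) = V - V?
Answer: -155177290773/1204 ≈ -1.2888e+8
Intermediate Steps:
v(V) = 0
S(W) = -1/(14*W) (S(W) = -1/(7*(W + W)) = -1/(2*W)/7 = -1/(14*W))
((-12198 - 16707)*(v(48) + 4459) + S(86)) + 2602 = ((-12198 - 16707)*(0 + 4459) - 1/14/86) + 2602 = (-28905*4459 - 1/14*1/86) + 2602 = (-128887395 - 1/1204) + 2602 = -155180423581/1204 + 2602 = -155177290773/1204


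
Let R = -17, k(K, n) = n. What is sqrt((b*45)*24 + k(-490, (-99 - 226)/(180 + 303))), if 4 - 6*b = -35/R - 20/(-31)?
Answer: sqrt(15071053161045)/254541 ≈ 15.252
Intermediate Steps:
b = 683/3162 (b = 2/3 - (-35/(-17) - 20/(-31))/6 = 2/3 - (-35*(-1/17) - 20*(-1/31))/6 = 2/3 - (35/17 + 20/31)/6 = 2/3 - 1/6*1425/527 = 2/3 - 475/1054 = 683/3162 ≈ 0.21600)
sqrt((b*45)*24 + k(-490, (-99 - 226)/(180 + 303))) = sqrt(((683/3162)*45)*24 + (-99 - 226)/(180 + 303)) = sqrt((10245/1054)*24 - 325/483) = sqrt(122940/527 - 325*1/483) = sqrt(122940/527 - 325/483) = sqrt(59208745/254541) = sqrt(15071053161045)/254541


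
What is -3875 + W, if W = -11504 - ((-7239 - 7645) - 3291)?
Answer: 2796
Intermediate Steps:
W = 6671 (W = -11504 - (-14884 - 3291) = -11504 - 1*(-18175) = -11504 + 18175 = 6671)
-3875 + W = -3875 + 6671 = 2796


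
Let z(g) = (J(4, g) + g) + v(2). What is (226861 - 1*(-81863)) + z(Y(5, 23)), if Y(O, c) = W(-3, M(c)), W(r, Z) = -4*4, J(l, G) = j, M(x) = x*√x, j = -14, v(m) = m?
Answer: 308696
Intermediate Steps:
M(x) = x^(3/2)
J(l, G) = -14
W(r, Z) = -16
Y(O, c) = -16
z(g) = -12 + g (z(g) = (-14 + g) + 2 = -12 + g)
(226861 - 1*(-81863)) + z(Y(5, 23)) = (226861 - 1*(-81863)) + (-12 - 16) = (226861 + 81863) - 28 = 308724 - 28 = 308696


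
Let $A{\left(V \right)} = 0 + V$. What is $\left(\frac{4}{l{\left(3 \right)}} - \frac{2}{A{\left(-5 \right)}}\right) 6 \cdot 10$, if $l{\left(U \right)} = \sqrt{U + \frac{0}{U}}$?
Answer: $24 + 80 \sqrt{3} \approx 162.56$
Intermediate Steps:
$l{\left(U \right)} = \sqrt{U}$ ($l{\left(U \right)} = \sqrt{U + 0} = \sqrt{U}$)
$A{\left(V \right)} = V$
$\left(\frac{4}{l{\left(3 \right)}} - \frac{2}{A{\left(-5 \right)}}\right) 6 \cdot 10 = \left(\frac{4}{\sqrt{3}} - \frac{2}{-5}\right) 6 \cdot 10 = \left(4 \frac{\sqrt{3}}{3} - - \frac{2}{5}\right) 6 \cdot 10 = \left(\frac{4 \sqrt{3}}{3} + \frac{2}{5}\right) 6 \cdot 10 = \left(\frac{2}{5} + \frac{4 \sqrt{3}}{3}\right) 6 \cdot 10 = \left(\frac{12}{5} + 8 \sqrt{3}\right) 10 = 24 + 80 \sqrt{3}$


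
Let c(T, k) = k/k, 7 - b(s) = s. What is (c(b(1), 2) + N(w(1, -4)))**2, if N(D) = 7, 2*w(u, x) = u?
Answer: 64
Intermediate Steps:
w(u, x) = u/2
b(s) = 7 - s
c(T, k) = 1
(c(b(1), 2) + N(w(1, -4)))**2 = (1 + 7)**2 = 8**2 = 64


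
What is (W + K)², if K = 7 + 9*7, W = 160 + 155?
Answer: 148225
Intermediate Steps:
W = 315
K = 70 (K = 7 + 63 = 70)
(W + K)² = (315 + 70)² = 385² = 148225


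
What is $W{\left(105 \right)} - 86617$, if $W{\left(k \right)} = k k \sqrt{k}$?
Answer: $-86617 + 11025 \sqrt{105} \approx 26356.0$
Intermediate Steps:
$W{\left(k \right)} = k^{\frac{5}{2}}$ ($W{\left(k \right)} = k^{2} \sqrt{k} = k^{\frac{5}{2}}$)
$W{\left(105 \right)} - 86617 = 105^{\frac{5}{2}} - 86617 = 11025 \sqrt{105} - 86617 = -86617 + 11025 \sqrt{105}$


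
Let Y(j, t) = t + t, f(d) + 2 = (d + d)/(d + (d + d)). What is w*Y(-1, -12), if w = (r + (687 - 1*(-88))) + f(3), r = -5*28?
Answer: -15208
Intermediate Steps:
f(d) = -4/3 (f(d) = -2 + (d + d)/(d + (d + d)) = -2 + (2*d)/(d + 2*d) = -2 + (2*d)/((3*d)) = -2 + (2*d)*(1/(3*d)) = -2 + ⅔ = -4/3)
r = -140
w = 1901/3 (w = (-140 + (687 - 1*(-88))) - 4/3 = (-140 + (687 + 88)) - 4/3 = (-140 + 775) - 4/3 = 635 - 4/3 = 1901/3 ≈ 633.67)
Y(j, t) = 2*t
w*Y(-1, -12) = 1901*(2*(-12))/3 = (1901/3)*(-24) = -15208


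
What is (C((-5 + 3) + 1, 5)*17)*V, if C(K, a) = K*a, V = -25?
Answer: 2125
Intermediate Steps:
(C((-5 + 3) + 1, 5)*17)*V = ((((-5 + 3) + 1)*5)*17)*(-25) = (((-2 + 1)*5)*17)*(-25) = (-1*5*17)*(-25) = -5*17*(-25) = -85*(-25) = 2125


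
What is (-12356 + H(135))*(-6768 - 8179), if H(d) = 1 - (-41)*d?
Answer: 101938540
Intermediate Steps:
H(d) = 1 + 41*d
(-12356 + H(135))*(-6768 - 8179) = (-12356 + (1 + 41*135))*(-6768 - 8179) = (-12356 + (1 + 5535))*(-14947) = (-12356 + 5536)*(-14947) = -6820*(-14947) = 101938540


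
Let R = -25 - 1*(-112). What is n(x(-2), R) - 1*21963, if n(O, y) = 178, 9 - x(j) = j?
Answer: -21785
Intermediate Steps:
R = 87 (R = -25 + 112 = 87)
x(j) = 9 - j
n(x(-2), R) - 1*21963 = 178 - 1*21963 = 178 - 21963 = -21785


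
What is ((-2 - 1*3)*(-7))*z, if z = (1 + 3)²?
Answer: 560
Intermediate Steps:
z = 16 (z = 4² = 16)
((-2 - 1*3)*(-7))*z = ((-2 - 1*3)*(-7))*16 = ((-2 - 3)*(-7))*16 = -5*(-7)*16 = 35*16 = 560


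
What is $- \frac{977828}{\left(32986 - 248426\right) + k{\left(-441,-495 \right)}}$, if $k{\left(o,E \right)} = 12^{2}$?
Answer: $\frac{244457}{53824} \approx 4.5418$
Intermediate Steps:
$k{\left(o,E \right)} = 144$
$- \frac{977828}{\left(32986 - 248426\right) + k{\left(-441,-495 \right)}} = - \frac{977828}{\left(32986 - 248426\right) + 144} = - \frac{977828}{-215440 + 144} = - \frac{977828}{-215296} = \left(-977828\right) \left(- \frac{1}{215296}\right) = \frac{244457}{53824}$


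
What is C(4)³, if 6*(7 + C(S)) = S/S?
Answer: -68921/216 ≈ -319.08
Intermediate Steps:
C(S) = -41/6 (C(S) = -7 + (S/S)/6 = -7 + (⅙)*1 = -7 + ⅙ = -41/6)
C(4)³ = (-41/6)³ = -68921/216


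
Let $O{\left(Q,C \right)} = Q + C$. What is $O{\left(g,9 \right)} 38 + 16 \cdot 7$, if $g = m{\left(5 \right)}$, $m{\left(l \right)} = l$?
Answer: $644$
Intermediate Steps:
$g = 5$
$O{\left(Q,C \right)} = C + Q$
$O{\left(g,9 \right)} 38 + 16 \cdot 7 = \left(9 + 5\right) 38 + 16 \cdot 7 = 14 \cdot 38 + 112 = 532 + 112 = 644$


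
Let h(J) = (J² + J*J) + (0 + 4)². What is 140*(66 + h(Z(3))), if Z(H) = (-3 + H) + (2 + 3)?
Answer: 18480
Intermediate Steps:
Z(H) = 2 + H (Z(H) = (-3 + H) + 5 = 2 + H)
h(J) = 16 + 2*J² (h(J) = (J² + J²) + 4² = 2*J² + 16 = 16 + 2*J²)
140*(66 + h(Z(3))) = 140*(66 + (16 + 2*(2 + 3)²)) = 140*(66 + (16 + 2*5²)) = 140*(66 + (16 + 2*25)) = 140*(66 + (16 + 50)) = 140*(66 + 66) = 140*132 = 18480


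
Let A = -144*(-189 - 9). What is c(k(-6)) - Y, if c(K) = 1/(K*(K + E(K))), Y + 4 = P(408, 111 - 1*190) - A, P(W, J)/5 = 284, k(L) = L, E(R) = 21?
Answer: 2438639/90 ≈ 27096.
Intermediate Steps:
A = 28512 (A = -144*(-198) = 28512)
P(W, J) = 1420 (P(W, J) = 5*284 = 1420)
Y = -27096 (Y = -4 + (1420 - 1*28512) = -4 + (1420 - 28512) = -4 - 27092 = -27096)
c(K) = 1/(K*(21 + K)) (c(K) = 1/(K*(K + 21)) = 1/(K*(21 + K)))
c(k(-6)) - Y = 1/((-6)*(21 - 6)) - 1*(-27096) = -⅙/15 + 27096 = -⅙*1/15 + 27096 = -1/90 + 27096 = 2438639/90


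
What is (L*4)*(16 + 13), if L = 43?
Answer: 4988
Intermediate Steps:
(L*4)*(16 + 13) = (43*4)*(16 + 13) = 172*29 = 4988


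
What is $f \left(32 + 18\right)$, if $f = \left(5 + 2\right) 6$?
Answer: $2100$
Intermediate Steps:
$f = 42$ ($f = 7 \cdot 6 = 42$)
$f \left(32 + 18\right) = 42 \left(32 + 18\right) = 42 \cdot 50 = 2100$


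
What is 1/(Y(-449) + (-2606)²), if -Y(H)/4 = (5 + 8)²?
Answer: 1/6790560 ≈ 1.4726e-7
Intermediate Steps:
Y(H) = -676 (Y(H) = -4*(5 + 8)² = -4*13² = -4*169 = -676)
1/(Y(-449) + (-2606)²) = 1/(-676 + (-2606)²) = 1/(-676 + 6791236) = 1/6790560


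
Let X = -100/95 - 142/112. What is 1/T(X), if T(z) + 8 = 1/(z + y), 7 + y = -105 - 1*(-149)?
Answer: -36899/294128 ≈ -0.12545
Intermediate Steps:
y = 37 (y = -7 + (-105 - 1*(-149)) = -7 + (-105 + 149) = -7 + 44 = 37)
X = -2469/1064 (X = -100*1/95 - 142*1/112 = -20/19 - 71/56 = -2469/1064 ≈ -2.3205)
T(z) = -8 + 1/(37 + z) (T(z) = -8 + 1/(z + 37) = -8 + 1/(37 + z))
1/T(X) = 1/((-295 - 8*(-2469/1064))/(37 - 2469/1064)) = 1/((-295 + 2469/133)/(36899/1064)) = 1/((1064/36899)*(-36766/133)) = 1/(-294128/36899) = -36899/294128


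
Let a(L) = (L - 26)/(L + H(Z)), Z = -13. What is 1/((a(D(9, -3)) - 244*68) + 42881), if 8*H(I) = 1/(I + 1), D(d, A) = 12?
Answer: 1151/30257295 ≈ 3.8040e-5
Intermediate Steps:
H(I) = 1/(8*(1 + I)) (H(I) = 1/(8*(I + 1)) = 1/(8*(1 + I)))
a(L) = (-26 + L)/(-1/96 + L) (a(L) = (L - 26)/(L + 1/(8*(1 - 13))) = (-26 + L)/(L + (1/8)/(-12)) = (-26 + L)/(L + (1/8)*(-1/12)) = (-26 + L)/(L - 1/96) = (-26 + L)/(-1/96 + L))
1/((a(D(9, -3)) - 244*68) + 42881) = 1/((96*(-26 + 12)/(-1 + 96*12) - 244*68) + 42881) = 1/((96*(-14)/(-1 + 1152) - 16592) + 42881) = 1/((96*(-14)/1151 - 16592) + 42881) = 1/((96*(1/1151)*(-14) - 16592) + 42881) = 1/((-1344/1151 - 16592) + 42881) = 1/(-19098736/1151 + 42881) = 1/(30257295/1151) = 1151/30257295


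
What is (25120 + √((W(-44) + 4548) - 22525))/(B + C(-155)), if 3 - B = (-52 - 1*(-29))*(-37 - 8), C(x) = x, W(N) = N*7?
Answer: -25120/1187 - I*√18285/1187 ≈ -21.163 - 0.11392*I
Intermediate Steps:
W(N) = 7*N
B = -1032 (B = 3 - (-52 - 1*(-29))*(-37 - 8) = 3 - (-52 + 29)*(-45) = 3 - (-23)*(-45) = 3 - 1*1035 = 3 - 1035 = -1032)
(25120 + √((W(-44) + 4548) - 22525))/(B + C(-155)) = (25120 + √((7*(-44) + 4548) - 22525))/(-1032 - 155) = (25120 + √((-308 + 4548) - 22525))/(-1187) = (25120 + √(4240 - 22525))*(-1/1187) = (25120 + √(-18285))*(-1/1187) = (25120 + I*√18285)*(-1/1187) = -25120/1187 - I*√18285/1187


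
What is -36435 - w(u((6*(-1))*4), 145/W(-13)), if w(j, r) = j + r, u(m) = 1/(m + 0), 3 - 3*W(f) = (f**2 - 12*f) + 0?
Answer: -140779459/3864 ≈ -36434.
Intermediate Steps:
W(f) = 1 + 4*f - f**2/3 (W(f) = 1 - ((f**2 - 12*f) + 0)/3 = 1 - (f**2 - 12*f)/3 = 1 + (4*f - f**2/3) = 1 + 4*f - f**2/3)
u(m) = 1/m
-36435 - w(u((6*(-1))*4), 145/W(-13)) = -36435 - (1/((6*(-1))*4) + 145/(1 + 4*(-13) - 1/3*(-13)**2)) = -36435 - (1/(-6*4) + 145/(1 - 52 - 1/3*169)) = -36435 - (1/(-24) + 145/(1 - 52 - 169/3)) = -36435 - (-1/24 + 145/(-322/3)) = -36435 - (-1/24 + 145*(-3/322)) = -36435 - (-1/24 - 435/322) = -36435 - 1*(-5381/3864) = -36435 + 5381/3864 = -140779459/3864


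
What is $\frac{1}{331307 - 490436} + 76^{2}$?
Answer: $\frac{919129103}{159129} \approx 5776.0$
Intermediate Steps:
$\frac{1}{331307 - 490436} + 76^{2} = \frac{1}{-159129} + 5776 = - \frac{1}{159129} + 5776 = \frac{919129103}{159129}$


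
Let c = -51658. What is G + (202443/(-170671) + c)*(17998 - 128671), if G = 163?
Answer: 975773429428126/170671 ≈ 5.7173e+9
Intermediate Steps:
G + (202443/(-170671) + c)*(17998 - 128671) = 163 + (202443/(-170671) - 51658)*(17998 - 128671) = 163 + (202443*(-1/170671) - 51658)*(-110673) = 163 + (-202443/170671 - 51658)*(-110673) = 163 - 8816724961/170671*(-110673) = 163 + 975773401608753/170671 = 975773429428126/170671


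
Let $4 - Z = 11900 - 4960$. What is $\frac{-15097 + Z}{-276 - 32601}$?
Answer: $\frac{22033}{32877} \approx 0.67016$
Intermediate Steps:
$Z = -6936$ ($Z = 4 - \left(11900 - 4960\right) = 4 - 6940 = -6936$)
$\frac{-15097 + Z}{-276 - 32601} = \frac{-15097 - 6936}{-276 - 32601} = - \frac{22033}{-32877} = \left(-22033\right) \left(- \frac{1}{32877}\right) = \frac{22033}{32877}$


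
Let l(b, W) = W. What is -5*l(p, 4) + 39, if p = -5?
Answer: 19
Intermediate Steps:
-5*l(p, 4) + 39 = -5*4 + 39 = -20 + 39 = 19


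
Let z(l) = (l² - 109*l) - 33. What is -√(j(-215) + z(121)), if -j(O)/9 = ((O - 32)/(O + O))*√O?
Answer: -√(262373100 - 955890*I*√215)/430 ≈ -37.683 + 1.0058*I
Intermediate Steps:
z(l) = -33 + l² - 109*l
j(O) = -9*(-32 + O)/(2*√O) (j(O) = -9*(O - 32)/(O + O)*√O = -9*(-32 + O)/((2*O))*√O = -9*(-32 + O)*(1/(2*O))*√O = -9*(-32 + O)/(2*O)*√O = -9*(-32 + O)/(2*√O))
-√(j(-215) + z(121)) = -√(9*(32 - 1*(-215))/(2*√(-215)) + (-33 + 121² - 109*121)) = -√(9*(-I*√215/215)*(32 + 215)/2 + (-33 + 14641 - 13189)) = -√((9/2)*(-I*√215/215)*247 + 1419) = -√(-2223*I*√215/430 + 1419) = -√(1419 - 2223*I*√215/430)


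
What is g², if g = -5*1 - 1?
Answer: 36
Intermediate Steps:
g = -6 (g = -5 - 1 = -6)
g² = (-6)² = 36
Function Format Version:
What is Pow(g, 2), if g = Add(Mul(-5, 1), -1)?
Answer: 36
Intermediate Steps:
g = -6 (g = Add(-5, -1) = -6)
Pow(g, 2) = Pow(-6, 2) = 36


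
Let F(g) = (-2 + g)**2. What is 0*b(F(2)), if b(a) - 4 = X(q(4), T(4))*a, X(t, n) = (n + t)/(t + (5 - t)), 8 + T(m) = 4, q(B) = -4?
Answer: 0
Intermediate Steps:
T(m) = -4 (T(m) = -8 + 4 = -4)
X(t, n) = n/5 + t/5 (X(t, n) = (n + t)/5 = (n + t)*(1/5) = n/5 + t/5)
b(a) = 4 - 8*a/5 (b(a) = 4 + ((1/5)*(-4) + (1/5)*(-4))*a = 4 + (-4/5 - 4/5)*a = 4 - 8*a/5)
0*b(F(2)) = 0*(4 - 8*(-2 + 2)**2/5) = 0*(4 - 8/5*0**2) = 0*(4 - 8/5*0) = 0*(4 + 0) = 0*4 = 0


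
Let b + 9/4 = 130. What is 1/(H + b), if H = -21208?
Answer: -4/84321 ≈ -4.7438e-5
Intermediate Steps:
b = 511/4 (b = -9/4 + 130 = 511/4 ≈ 127.75)
1/(H + b) = 1/(-21208 + 511/4) = 1/(-84321/4) = -4/84321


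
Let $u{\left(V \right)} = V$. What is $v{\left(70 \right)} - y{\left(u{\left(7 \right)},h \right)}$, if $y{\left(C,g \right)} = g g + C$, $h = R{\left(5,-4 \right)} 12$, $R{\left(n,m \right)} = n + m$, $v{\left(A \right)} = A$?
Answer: $-81$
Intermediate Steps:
$R{\left(n,m \right)} = m + n$
$h = 12$ ($h = \left(-4 + 5\right) 12 = 1 \cdot 12 = 12$)
$y{\left(C,g \right)} = C + g^{2}$ ($y{\left(C,g \right)} = g^{2} + C = C + g^{2}$)
$v{\left(70 \right)} - y{\left(u{\left(7 \right)},h \right)} = 70 - \left(7 + 12^{2}\right) = 70 - \left(7 + 144\right) = 70 - 151 = -81$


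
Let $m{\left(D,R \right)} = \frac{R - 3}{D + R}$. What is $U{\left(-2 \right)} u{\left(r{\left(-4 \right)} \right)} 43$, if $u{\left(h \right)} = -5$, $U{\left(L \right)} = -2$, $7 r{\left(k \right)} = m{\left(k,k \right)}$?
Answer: $430$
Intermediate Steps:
$m{\left(D,R \right)} = \frac{-3 + R}{D + R}$
$r{\left(k \right)} = \frac{-3 + k}{14 k}$ ($r{\left(k \right)} = \frac{\frac{1}{k + k} \left(-3 + k\right)}{7} = \frac{\frac{1}{2 k} \left(-3 + k\right)}{7} = \frac{\frac{1}{2} \frac{1}{k} \left(-3 + k\right)}{7} = \frac{-3 + k}{14 k}$)
$U{\left(-2 \right)} u{\left(r{\left(-4 \right)} \right)} 43 = \left(-2\right) \left(-5\right) 43 = 10 \cdot 43 = 430$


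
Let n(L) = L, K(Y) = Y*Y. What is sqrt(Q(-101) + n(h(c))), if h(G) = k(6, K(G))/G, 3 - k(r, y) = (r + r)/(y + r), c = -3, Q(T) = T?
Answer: I*sqrt(22890)/15 ≈ 10.086*I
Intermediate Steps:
K(Y) = Y**2
k(r, y) = 3 - 2*r/(r + y) (k(r, y) = 3 - (r + r)/(y + r) = 3 - 2*r/(r + y))
h(G) = (6 + 3*G**2)/(G*(6 + G**2)) (h(G) = ((6 + 3*G**2)/(6 + G**2))/G = (6 + 3*G**2)/(G*(6 + G**2)))
sqrt(Q(-101) + n(h(c))) = sqrt(-101 + 3*(2 + (-3)**2)/(-3*(6 + (-3)**2))) = sqrt(-101 + 3*(-1/3)*(2 + 9)/(6 + 9)) = sqrt(-101 + 3*(-1/3)*11/15) = sqrt(-101 + 3*(-1/3)*(1/15)*11) = sqrt(-101 - 11/15) = sqrt(-1526/15) = I*sqrt(22890)/15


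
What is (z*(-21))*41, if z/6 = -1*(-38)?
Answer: -196308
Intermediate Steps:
z = 228 (z = 6*(-1*(-38)) = 6*38 = 228)
(z*(-21))*41 = (228*(-21))*41 = -4788*41 = -196308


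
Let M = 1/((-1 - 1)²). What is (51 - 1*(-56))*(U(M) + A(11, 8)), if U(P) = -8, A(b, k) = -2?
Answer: -1070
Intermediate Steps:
M = ¼ (M = 1/((-2)²) = 1/4 = ¼ ≈ 0.25000)
(51 - 1*(-56))*(U(M) + A(11, 8)) = (51 - 1*(-56))*(-8 - 2) = (51 + 56)*(-10) = 107*(-10) = -1070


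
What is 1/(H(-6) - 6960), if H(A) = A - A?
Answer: -1/6960 ≈ -0.00014368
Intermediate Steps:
H(A) = 0
1/(H(-6) - 6960) = 1/(0 - 6960) = 1/(-6960) = -1/6960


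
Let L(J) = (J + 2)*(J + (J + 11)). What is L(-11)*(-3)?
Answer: -297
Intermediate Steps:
L(J) = (2 + J)*(11 + 2*J) (L(J) = (2 + J)*(J + (11 + J)) = (2 + J)*(11 + 2*J))
L(-11)*(-3) = (22 + 2*(-11)² + 15*(-11))*(-3) = (22 + 2*121 - 165)*(-3) = (22 + 242 - 165)*(-3) = 99*(-3) = -297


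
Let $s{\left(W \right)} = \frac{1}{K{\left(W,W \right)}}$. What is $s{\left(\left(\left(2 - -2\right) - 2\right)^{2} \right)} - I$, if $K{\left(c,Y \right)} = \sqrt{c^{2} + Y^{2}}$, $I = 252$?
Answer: $-252 + \frac{\sqrt{2}}{8} \approx -251.82$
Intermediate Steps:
$K{\left(c,Y \right)} = \sqrt{Y^{2} + c^{2}}$
$s{\left(W \right)} = \frac{\sqrt{2}}{2 \sqrt{W^{2}}}$ ($s{\left(W \right)} = \frac{1}{\sqrt{W^{2} + W^{2}}} = \frac{1}{\sqrt{2 W^{2}}} = \frac{1}{\sqrt{2} \sqrt{W^{2}}} = \frac{\sqrt{2}}{2 \sqrt{W^{2}}}$)
$s{\left(\left(\left(2 - -2\right) - 2\right)^{2} \right)} - I = \frac{\sqrt{2}}{2 \cdot 4} - 252 = \frac{1}{2} \sqrt{2} \cdot \frac{1}{4} - 252 = \frac{\sqrt{2}}{8} - 252 = -252 + \frac{\sqrt{2}}{8}$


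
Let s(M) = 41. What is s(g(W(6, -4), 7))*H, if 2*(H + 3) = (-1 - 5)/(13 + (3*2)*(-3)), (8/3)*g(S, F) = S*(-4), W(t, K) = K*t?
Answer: -492/5 ≈ -98.400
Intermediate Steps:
g(S, F) = -3*S/2 (g(S, F) = 3*(S*(-4))/8 = 3*(-4*S)/8 = -3*S/2)
H = -12/5 (H = -3 + ((-1 - 5)/(13 + (3*2)*(-3)))/2 = -3 + (-6/(13 + 6*(-3)))/2 = -3 + (-6/(13 - 18))/2 = -3 + (-6/(-5))/2 = -3 + (-6*(-⅕))/2 = -3 + (½)*(6/5) = -3 + ⅗ = -12/5 ≈ -2.4000)
s(g(W(6, -4), 7))*H = 41*(-12/5) = -492/5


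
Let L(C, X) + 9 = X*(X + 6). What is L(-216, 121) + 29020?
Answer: 44378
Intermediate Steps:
L(C, X) = -9 + X*(6 + X) (L(C, X) = -9 + X*(X + 6) = -9 + X*(6 + X))
L(-216, 121) + 29020 = (-9 + 121² + 6*121) + 29020 = (-9 + 14641 + 726) + 29020 = 15358 + 29020 = 44378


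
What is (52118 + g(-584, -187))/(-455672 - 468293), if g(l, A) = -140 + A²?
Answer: -12421/131995 ≈ -0.094102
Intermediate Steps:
(52118 + g(-584, -187))/(-455672 - 468293) = (52118 + (-140 + (-187)²))/(-455672 - 468293) = (52118 + (-140 + 34969))/(-923965) = (52118 + 34829)*(-1/923965) = 86947*(-1/923965) = -12421/131995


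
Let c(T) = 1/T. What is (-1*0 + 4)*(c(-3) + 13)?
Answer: 152/3 ≈ 50.667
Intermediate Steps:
c(T) = 1/T
(-1*0 + 4)*(c(-3) + 13) = (-1*0 + 4)*(1/(-3) + 13) = (0 + 4)*(-1/3 + 13) = 4*(38/3) = 152/3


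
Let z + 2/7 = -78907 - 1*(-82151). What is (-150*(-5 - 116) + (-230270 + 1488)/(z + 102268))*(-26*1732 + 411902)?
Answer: 819566902350770/123097 ≈ 6.6579e+9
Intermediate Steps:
z = 22706/7 (z = -2/7 + (-78907 - 1*(-82151)) = -2/7 + (-78907 + 82151) = -2/7 + 3244 = 22706/7 ≈ 3243.7)
(-150*(-5 - 116) + (-230270 + 1488)/(z + 102268))*(-26*1732 + 411902) = (-150*(-5 - 116) + (-230270 + 1488)/(22706/7 + 102268))*(-26*1732 + 411902) = (-150*(-121) - 228782/738582/7)*(-45032 + 411902) = (18150 - 228782*7/738582)*366870 = (18150 - 800737/369291)*366870 = (6701830913/369291)*366870 = 819566902350770/123097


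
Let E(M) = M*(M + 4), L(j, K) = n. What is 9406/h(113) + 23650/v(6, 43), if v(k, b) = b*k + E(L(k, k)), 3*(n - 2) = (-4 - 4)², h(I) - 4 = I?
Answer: 50367311/471627 ≈ 106.79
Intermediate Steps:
h(I) = 4 + I
n = 70/3 (n = 2 + (-4 - 4)²/3 = 2 + (⅓)*(-8)² = 2 + (⅓)*64 = 2 + 64/3 = 70/3 ≈ 23.333)
L(j, K) = 70/3
E(M) = M*(4 + M)
v(k, b) = 5740/9 + b*k (v(k, b) = b*k + 70*(4 + 70/3)/3 = b*k + (70/3)*(82/3) = b*k + 5740/9 = 5740/9 + b*k)
9406/h(113) + 23650/v(6, 43) = 9406/(4 + 113) + 23650/(5740/9 + 43*6) = 9406/117 + 23650/(5740/9 + 258) = 9406*(1/117) + 23650/(8062/9) = 9406/117 + 23650*(9/8062) = 9406/117 + 106425/4031 = 50367311/471627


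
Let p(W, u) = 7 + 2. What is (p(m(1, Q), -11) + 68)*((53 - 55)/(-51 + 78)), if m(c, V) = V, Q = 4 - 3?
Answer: -154/27 ≈ -5.7037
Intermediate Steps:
Q = 1
p(W, u) = 9
(p(m(1, Q), -11) + 68)*((53 - 55)/(-51 + 78)) = (9 + 68)*((53 - 55)/(-51 + 78)) = 77*(-2/27) = -154/27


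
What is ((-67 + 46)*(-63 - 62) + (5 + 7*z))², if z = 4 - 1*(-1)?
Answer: 7102225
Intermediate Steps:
z = 5 (z = 4 + 1 = 5)
((-67 + 46)*(-63 - 62) + (5 + 7*z))² = ((-67 + 46)*(-63 - 62) + (5 + 7*5))² = (-21*(-125) + (5 + 35))² = (2625 + 40)² = 2665² = 7102225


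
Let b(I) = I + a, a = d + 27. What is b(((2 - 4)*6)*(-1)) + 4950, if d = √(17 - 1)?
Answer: 4993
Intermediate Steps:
d = 4 (d = √16 = 4)
a = 31 (a = 4 + 27 = 31)
b(I) = 31 + I (b(I) = I + 31 = 31 + I)
b(((2 - 4)*6)*(-1)) + 4950 = (31 + ((2 - 4)*6)*(-1)) + 4950 = (31 - 2*6*(-1)) + 4950 = (31 - 12*(-1)) + 4950 = (31 + 12) + 4950 = 43 + 4950 = 4993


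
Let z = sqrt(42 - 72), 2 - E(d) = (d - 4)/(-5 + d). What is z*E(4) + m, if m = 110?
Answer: 110 + 2*I*sqrt(30) ≈ 110.0 + 10.954*I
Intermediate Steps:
E(d) = 2 - (-4 + d)/(-5 + d) (E(d) = 2 - (d - 4)/(-5 + d) = 2 - (-4 + d)/(-5 + d))
z = I*sqrt(30) (z = sqrt(-30) = I*sqrt(30) ≈ 5.4772*I)
z*E(4) + m = (I*sqrt(30))*((-6 + 4)/(-5 + 4)) + 110 = (I*sqrt(30))*(-2/(-1)) + 110 = (I*sqrt(30))*(-1*(-2)) + 110 = (I*sqrt(30))*2 + 110 = 2*I*sqrt(30) + 110 = 110 + 2*I*sqrt(30)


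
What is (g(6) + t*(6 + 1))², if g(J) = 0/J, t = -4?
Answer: 784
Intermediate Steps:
g(J) = 0
(g(6) + t*(6 + 1))² = (0 - 4*(6 + 1))² = (0 - 4*7)² = (0 - 28)² = (-28)² = 784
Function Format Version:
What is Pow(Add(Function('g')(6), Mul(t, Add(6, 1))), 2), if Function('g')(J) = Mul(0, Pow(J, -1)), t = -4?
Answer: 784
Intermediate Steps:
Function('g')(J) = 0
Pow(Add(Function('g')(6), Mul(t, Add(6, 1))), 2) = Pow(Add(0, Mul(-4, Add(6, 1))), 2) = Pow(Add(0, Mul(-4, 7)), 2) = Pow(Add(0, -28), 2) = Pow(-28, 2) = 784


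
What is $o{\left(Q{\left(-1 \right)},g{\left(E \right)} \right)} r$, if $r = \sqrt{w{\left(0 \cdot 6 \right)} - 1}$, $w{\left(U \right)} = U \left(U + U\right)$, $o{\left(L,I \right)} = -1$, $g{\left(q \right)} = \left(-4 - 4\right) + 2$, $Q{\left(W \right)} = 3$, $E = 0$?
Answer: $- i \approx - 1.0 i$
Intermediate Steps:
$g{\left(q \right)} = -6$ ($g{\left(q \right)} = -8 + 2 = -6$)
$w{\left(U \right)} = 2 U^{2}$ ($w{\left(U \right)} = U 2 U = 2 U^{2}$)
$r = i$ ($r = \sqrt{2 \left(0 \cdot 6\right)^{2} - 1} = \sqrt{2 \cdot 0^{2} - 1} = \sqrt{2 \cdot 0 - 1} = \sqrt{0 - 1} = \sqrt{-1} = i \approx 1.0 i$)
$o{\left(Q{\left(-1 \right)},g{\left(E \right)} \right)} r = - i$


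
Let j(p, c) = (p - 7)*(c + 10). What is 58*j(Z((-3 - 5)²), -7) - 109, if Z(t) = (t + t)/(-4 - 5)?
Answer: -11405/3 ≈ -3801.7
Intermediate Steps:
Z(t) = -2*t/9 (Z(t) = (2*t)/(-9) = (2*t)*(-⅑) = -2*t/9)
j(p, c) = (-7 + p)*(10 + c)
58*j(Z((-3 - 5)²), -7) - 109 = 58*(-70 - 7*(-7) + 10*(-2*(-3 - 5)²/9) - (-14)*(-3 - 5)²/9) - 109 = 58*(-70 + 49 + 10*(-2/9*(-8)²) - (-14)*(-8)²/9) - 109 = 58*(-70 + 49 + 10*(-2/9*64) - (-14)*64/9) - 109 = 58*(-70 + 49 + 10*(-128/9) - 7*(-128/9)) - 109 = 58*(-70 + 49 - 1280/9 + 896/9) - 109 = 58*(-191/3) - 109 = -11078/3 - 109 = -11405/3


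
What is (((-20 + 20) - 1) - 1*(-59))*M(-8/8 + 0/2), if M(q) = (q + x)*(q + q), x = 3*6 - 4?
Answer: -1508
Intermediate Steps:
x = 14 (x = 18 - 4 = 14)
M(q) = 2*q*(14 + q) (M(q) = (q + 14)*(q + q) = (14 + q)*(2*q) = 2*q*(14 + q))
(((-20 + 20) - 1) - 1*(-59))*M(-8/8 + 0/2) = (((-20 + 20) - 1) - 1*(-59))*(2*(-8/8 + 0/2)*(14 + (-8/8 + 0/2))) = ((0 - 1) + 59)*(2*(-8*⅛ + 0*(½))*(14 + (-8*⅛ + 0*(½)))) = (-1 + 59)*(2*(-1 + 0)*(14 + (-1 + 0))) = 58*(2*(-1)*(14 - 1)) = 58*(2*(-1)*13) = 58*(-26) = -1508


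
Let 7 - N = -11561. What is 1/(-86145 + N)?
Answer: -1/74577 ≈ -1.3409e-5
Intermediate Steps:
N = 11568 (N = 7 - 1*(-11561) = 7 + 11561 = 11568)
1/(-86145 + N) = 1/(-86145 + 11568) = 1/(-74577) = -1/74577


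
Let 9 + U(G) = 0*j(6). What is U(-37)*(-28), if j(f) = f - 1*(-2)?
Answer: 252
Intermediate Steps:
j(f) = 2 + f (j(f) = f + 2 = 2 + f)
U(G) = -9 (U(G) = -9 + 0*(2 + 6) = -9 + 0*8 = -9 + 0 = -9)
U(-37)*(-28) = -9*(-28) = 252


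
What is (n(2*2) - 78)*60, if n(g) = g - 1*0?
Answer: -4440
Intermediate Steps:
n(g) = g (n(g) = g + 0 = g)
(n(2*2) - 78)*60 = (2*2 - 78)*60 = (4 - 78)*60 = -74*60 = -4440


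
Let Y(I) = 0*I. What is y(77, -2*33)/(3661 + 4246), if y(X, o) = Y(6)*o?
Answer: 0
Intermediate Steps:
Y(I) = 0
y(X, o) = 0 (y(X, o) = 0*o = 0)
y(77, -2*33)/(3661 + 4246) = 0/(3661 + 4246) = 0/7907 = 0*(1/7907) = 0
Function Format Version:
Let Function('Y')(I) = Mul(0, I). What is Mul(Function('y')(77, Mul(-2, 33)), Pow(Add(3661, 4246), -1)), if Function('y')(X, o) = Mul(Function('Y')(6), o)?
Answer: 0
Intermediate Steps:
Function('Y')(I) = 0
Function('y')(X, o) = 0 (Function('y')(X, o) = Mul(0, o) = 0)
Mul(Function('y')(77, Mul(-2, 33)), Pow(Add(3661, 4246), -1)) = Mul(0, Pow(Add(3661, 4246), -1)) = Mul(0, Pow(7907, -1)) = Mul(0, Rational(1, 7907)) = 0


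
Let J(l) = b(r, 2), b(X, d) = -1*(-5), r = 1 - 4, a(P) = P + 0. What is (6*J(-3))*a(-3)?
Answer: -90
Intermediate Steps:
a(P) = P
r = -3
b(X, d) = 5
J(l) = 5
(6*J(-3))*a(-3) = (6*5)*(-3) = 30*(-3) = -90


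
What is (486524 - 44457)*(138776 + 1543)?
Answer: 62030399373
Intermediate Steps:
(486524 - 44457)*(138776 + 1543) = 442067*140319 = 62030399373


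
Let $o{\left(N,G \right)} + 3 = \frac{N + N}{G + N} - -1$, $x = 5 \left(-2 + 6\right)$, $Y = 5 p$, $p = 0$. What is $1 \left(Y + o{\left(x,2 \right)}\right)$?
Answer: $- \frac{2}{11} \approx -0.18182$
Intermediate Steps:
$Y = 0$ ($Y = 5 \cdot 0 = 0$)
$x = 20$ ($x = 5 \cdot 4 = 20$)
$o{\left(N,G \right)} = -2 + \frac{2 N}{G + N}$ ($o{\left(N,G \right)} = -3 + \left(\frac{N + N}{G + N} - -1\right) = -3 + \left(\frac{2 N}{G + N} + 1\right) = -3 + \left(1 + \frac{2 N}{G + N}\right) = -2 + \frac{2 N}{G + N}$)
$1 \left(Y + o{\left(x,2 \right)}\right) = 1 \left(0 - \frac{4}{2 + 20}\right) = 1 \left(0 - \frac{4}{22}\right) = 1 \left(0 - 4 \cdot \frac{1}{22}\right) = 1 \left(0 - \frac{2}{11}\right) = 1 \left(- \frac{2}{11}\right) = - \frac{2}{11}$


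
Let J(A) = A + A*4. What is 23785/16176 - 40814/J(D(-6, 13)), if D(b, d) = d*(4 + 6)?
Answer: -322373507/5257200 ≈ -61.320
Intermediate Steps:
D(b, d) = 10*d (D(b, d) = d*10 = 10*d)
J(A) = 5*A (J(A) = A + 4*A = 5*A)
23785/16176 - 40814/J(D(-6, 13)) = 23785/16176 - 40814/(5*(10*13)) = 23785*(1/16176) - 40814/(5*130) = 23785/16176 - 40814/650 = 23785/16176 - 40814*1/650 = 23785/16176 - 20407/325 = -322373507/5257200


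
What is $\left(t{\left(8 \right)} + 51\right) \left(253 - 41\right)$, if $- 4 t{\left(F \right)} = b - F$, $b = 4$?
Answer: $11024$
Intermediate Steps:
$t{\left(F \right)} = -1 + \frac{F}{4}$ ($t{\left(F \right)} = - \frac{4 - F}{4} = -1 + \frac{F}{4}$)
$\left(t{\left(8 \right)} + 51\right) \left(253 - 41\right) = \left(\left(-1 + \frac{1}{4} \cdot 8\right) + 51\right) \left(253 - 41\right) = \left(\left(-1 + 2\right) + 51\right) 212 = \left(1 + 51\right) 212 = 52 \cdot 212 = 11024$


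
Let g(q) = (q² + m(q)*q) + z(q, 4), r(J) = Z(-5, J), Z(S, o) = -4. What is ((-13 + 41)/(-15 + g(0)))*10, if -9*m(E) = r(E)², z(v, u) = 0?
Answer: -56/3 ≈ -18.667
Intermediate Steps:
r(J) = -4
m(E) = -16/9 (m(E) = -⅑*(-4)² = -⅑*16 = -16/9)
g(q) = q² - 16*q/9 (g(q) = (q² - 16*q/9) + 0 = q² - 16*q/9)
((-13 + 41)/(-15 + g(0)))*10 = ((-13 + 41)/(-15 + (⅑)*0*(-16 + 9*0)))*10 = (28/(-15 + (⅑)*0*(-16 + 0)))*10 = (28/(-15 + (⅑)*0*(-16)))*10 = (28/(-15 + 0))*10 = (28/(-15))*10 = (28*(-1/15))*10 = -28/15*10 = -56/3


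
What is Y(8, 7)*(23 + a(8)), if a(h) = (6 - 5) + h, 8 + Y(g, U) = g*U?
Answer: 1536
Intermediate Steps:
Y(g, U) = -8 + U*g (Y(g, U) = -8 + g*U = -8 + U*g)
a(h) = 1 + h
Y(8, 7)*(23 + a(8)) = (-8 + 7*8)*(23 + (1 + 8)) = (-8 + 56)*(23 + 9) = 48*32 = 1536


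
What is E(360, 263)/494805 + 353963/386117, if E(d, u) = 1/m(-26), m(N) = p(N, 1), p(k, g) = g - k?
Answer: 4728852265922/5158420798995 ≈ 0.91673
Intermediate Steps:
m(N) = 1 - N
E(d, u) = 1/27 (E(d, u) = 1/(1 - 1*(-26)) = 1/(1 + 26) = 1/27)
E(360, 263)/494805 + 353963/386117 = (1/27)/494805 + 353963/386117 = (1/27)*(1/494805) + 353963*(1/386117) = 1/13359735 + 353963/386117 = 4728852265922/5158420798995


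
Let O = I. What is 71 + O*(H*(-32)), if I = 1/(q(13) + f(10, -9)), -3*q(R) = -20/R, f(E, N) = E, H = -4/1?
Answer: 17051/205 ≈ 83.176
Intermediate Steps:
H = -4 (H = -4*1 = -4)
q(R) = 20/(3*R) (q(R) = -(-20)/(3*R) = 20/(3*R))
I = 39/410 (I = 1/((20/3)/13 + 10) = 1/((20/3)*(1/13) + 10) = 1/(20/39 + 10) = 1/(410/39) = 39/410 ≈ 0.095122)
O = 39/410 ≈ 0.095122
71 + O*(H*(-32)) = 71 + 39*(-4*(-32))/410 = 71 + (39/410)*128 = 71 + 2496/205 = 17051/205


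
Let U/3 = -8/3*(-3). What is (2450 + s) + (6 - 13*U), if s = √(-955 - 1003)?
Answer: 2144 + I*√1958 ≈ 2144.0 + 44.249*I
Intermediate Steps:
U = 24 (U = 3*(-8/3*(-3)) = 3*8 = 24)
s = I*√1958 (s = √(-1958) = I*√1958 ≈ 44.249*I)
(2450 + s) + (6 - 13*U) = (2450 + I*√1958) + (6 - 13*24) = (2450 + I*√1958) + (6 - 312) = (2450 + I*√1958) - 306 = 2144 + I*√1958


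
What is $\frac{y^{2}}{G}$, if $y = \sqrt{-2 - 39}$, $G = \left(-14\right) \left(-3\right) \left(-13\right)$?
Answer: $\frac{41}{546} \approx 0.075092$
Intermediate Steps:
$G = -546$ ($G = 42 \left(-13\right) = -546$)
$y = i \sqrt{41}$ ($y = \sqrt{-41} = i \sqrt{41} \approx 6.4031 i$)
$\frac{y^{2}}{G} = \frac{\left(i \sqrt{41}\right)^{2}}{-546} = \left(-41\right) \left(- \frac{1}{546}\right) = \frac{41}{546}$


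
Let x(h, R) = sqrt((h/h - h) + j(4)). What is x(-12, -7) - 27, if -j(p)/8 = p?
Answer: -27 + I*sqrt(19) ≈ -27.0 + 4.3589*I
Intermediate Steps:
j(p) = -8*p
x(h, R) = sqrt(-31 - h) (x(h, R) = sqrt((h/h - h) - 8*4) = sqrt((1 - h) - 32) = sqrt(-31 - h))
x(-12, -7) - 27 = sqrt(-31 - 1*(-12)) - 27 = sqrt(-31 + 12) - 27 = sqrt(-19) - 27 = I*sqrt(19) - 27 = -27 + I*sqrt(19)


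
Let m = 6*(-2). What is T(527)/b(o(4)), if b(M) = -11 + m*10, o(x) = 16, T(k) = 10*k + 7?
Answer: -5277/131 ≈ -40.282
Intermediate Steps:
m = -12
T(k) = 7 + 10*k
b(M) = -131 (b(M) = -11 - 12*10 = -11 - 120 = -131)
T(527)/b(o(4)) = (7 + 10*527)/(-131) = (7 + 5270)*(-1/131) = 5277*(-1/131) = -5277/131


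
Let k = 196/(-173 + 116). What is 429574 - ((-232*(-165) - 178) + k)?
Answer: 22314100/57 ≈ 3.9148e+5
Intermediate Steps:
k = -196/57 (k = 196/(-57) = -1/57*196 = -196/57 ≈ -3.4386)
429574 - ((-232*(-165) - 178) + k) = 429574 - ((-232*(-165) - 178) - 196/57) = 429574 - ((38280 - 178) - 196/57) = 429574 - (38102 - 196/57) = 429574 - 1*2171618/57 = 429574 - 2171618/57 = 22314100/57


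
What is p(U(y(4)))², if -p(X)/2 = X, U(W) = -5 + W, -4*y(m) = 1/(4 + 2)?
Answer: 14641/144 ≈ 101.67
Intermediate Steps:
y(m) = -1/24 (y(m) = -1/(4*(4 + 2)) = -¼/6 = -¼*⅙ = -1/24)
p(X) = -2*X
p(U(y(4)))² = (-2*(-5 - 1/24))² = (-2*(-121/24))² = (121/12)² = 14641/144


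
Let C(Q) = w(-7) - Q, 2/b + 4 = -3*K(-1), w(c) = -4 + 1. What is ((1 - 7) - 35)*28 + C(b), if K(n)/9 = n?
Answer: -26475/23 ≈ -1151.1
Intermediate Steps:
K(n) = 9*n
w(c) = -3
b = 2/23 (b = 2/(-4 - 27*(-1)) = 2/(-4 - 3*(-9)) = 2/(-4 + 27) = 2/23 ≈ 0.086957)
C(Q) = -3 - Q
((1 - 7) - 35)*28 + C(b) = ((1 - 7) - 35)*28 + (-3 - 1*2/23) = (-6 - 35)*28 + (-3 - 2/23) = -41*28 - 71/23 = -1148 - 71/23 = -26475/23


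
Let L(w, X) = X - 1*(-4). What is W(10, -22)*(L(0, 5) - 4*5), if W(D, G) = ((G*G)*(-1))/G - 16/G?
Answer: -250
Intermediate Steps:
L(w, X) = 4 + X (L(w, X) = X + 4 = 4 + X)
W(D, G) = -G - 16/G (W(D, G) = (G²*(-1))/G - 16/G = (-G²)/G - 16/G = -G - 16/G)
W(10, -22)*(L(0, 5) - 4*5) = (-1*(-22) - 16/(-22))*((4 + 5) - 4*5) = (22 - 16*(-1/22))*(9 - 20) = (22 + 8/11)*(-11) = (250/11)*(-11) = -250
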